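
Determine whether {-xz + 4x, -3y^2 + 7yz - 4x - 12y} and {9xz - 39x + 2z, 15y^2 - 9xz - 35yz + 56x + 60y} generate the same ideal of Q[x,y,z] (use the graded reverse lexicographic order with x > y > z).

No, the ideals differ.

For a fixed monomial order, each ideal has a unique reduced Gröbner basis; comparing bases decides equality.
Buchberger on the first generating set:
f_1 = -xz + 4x, LT = xz.
f_2 = -3y^2 + 7yz - 4x - 12y, LT = y^2.

The S-polynomials (S(f_1,f_2)) all reduce to 0 modulo the current basis, so we have a Gröbner basis.
Inter-reduce: drop elements whose leading term is divisible by another's, tail-reduce, and make monic.
Reduced Gröbner basis: {y^2 - 7/3yz + 4/3x + 4y, xz - 4x}.

Buchberger on the second generating set:
h_1 = 9xz - 39x + 2z, LT = xz.
h_2 = 15y^2 - 9xz - 35yz + 56x + 60y, LT = y^2.

The S-polynomials (S(h_1,h_2)) all reduce to 0 modulo the current basis, so we have a Gröbner basis.
Inter-reduce: drop elements whose leading term is divisible by another's, tail-reduce, and make monic.
Reduced Gröbner basis: {y^2 - 7/3yz + 17/15x + 4y + 2/15z, xz - 13/3x + 2/9z}.

The bases are distinct; the ideals are different.
The same test decides containment: I ⊆ J iff every generator of I reduces to 0 modulo a Gröbner basis of J.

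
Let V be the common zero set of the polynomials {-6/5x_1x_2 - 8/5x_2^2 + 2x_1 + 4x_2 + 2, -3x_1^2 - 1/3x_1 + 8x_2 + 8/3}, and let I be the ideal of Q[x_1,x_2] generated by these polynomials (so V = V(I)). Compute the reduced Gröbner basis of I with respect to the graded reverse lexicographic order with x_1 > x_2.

f_1 = -6/5x_1x_2 - 8/5x_2^2 + 2x_1 + 4x_2 + 2, LT = x_1x_2.
f_2 = -3x_1^2 - 1/3x_1 + 8x_2 + 8/3, LT = x_1^2.

S(f_1,f_2): lcm = x_1^2x_2. S = 4/3x_1x_2^2 - 5/3x_1^2 - 31/9x_1x_2 + 8/3x_2^2 - 5/3x_1 + 8/9x_2.
  reduce S modulo (f_1, f_2):
  remainder -16/9x_2^3 + 236/27x_2^2 - 95/27x_1 - 146/27x_2 - 95/27 ≠ 0; add g_3 = -16/9x_2^3 + 236/27x_2^2 - 95/27x_1 - 146/27x_2 - 95/27 to the basis.

The other S-polynomials (S(f_1,g_3), S(f_2,g_3)) all reduce to 0 modulo the current basis, so we have a Gröbner basis.

G = {x_2^3 - 59/12x_2^2 + 95/48x_1 + 73/24x_2 + 95/48, x_1^2 + 1/9x_1 - 8/3x_2 - 8/9, x_1x_2 + 4/3x_2^2 - 5/3x_1 - 10/3x_2 - 5/3}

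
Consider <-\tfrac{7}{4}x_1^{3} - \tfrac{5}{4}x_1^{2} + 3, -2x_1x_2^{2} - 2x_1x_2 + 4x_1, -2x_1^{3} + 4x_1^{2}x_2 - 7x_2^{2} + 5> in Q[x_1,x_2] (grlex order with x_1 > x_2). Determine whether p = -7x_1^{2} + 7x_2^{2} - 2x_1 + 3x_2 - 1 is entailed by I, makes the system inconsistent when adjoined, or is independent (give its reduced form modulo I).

-7x_1^{2} + 7x_2^{2} - 2x_1 + 3x_2 - 1 lies in I (it reduces to 0).

First compute the reduced Gröbner basis of I by Buchberger's algorithm.
f_1 = -\tfrac{7}{4}x_1^{3} - \tfrac{5}{4}x_1^{2} + 3, LT = x_1^{3}.
f_2 = -2x_1x_2^{2} - 2x_1x_2 + 4x_1, LT = x_1x_2^{2}.
f_3 = -2x_1^{3} + 4x_1^{2}x_2 - 7x_2^{2} + 5, LT = x_1^{3}.

S(f_1,f_2): lcm = x_1^{3}x_2^{2}. S = -x_1^{3}x_2 + \tfrac{5}{7}x_1^{2}x_2^{2} + 2x_1^{3} - \tfrac{12}{7}x_2^{2}.
  reduce S modulo (f_1, f_2, f_3):
  remainder -\tfrac{12}{7}x_2^{2} - \tfrac{12}{7}x_2 + \tfrac{24}{7} ≠ 0; add h_4 = -\tfrac{12}{7}x_2^{2} - \tfrac{12}{7}x_2 + \tfrac{24}{7} to the basis.

S(f_1,f_3): lcm = x_1^{3}. S = 2x_1^{2}x_2 + \tfrac{5}{7}x_1^{2} - \tfrac{7}{2}x_2^{2} + \tfrac{11}{14}.
  reduce S modulo (f_1, f_2, f_3, h_4):
  remainder 2x_1^{2}x_2 + \tfrac{5}{7}x_1^{2} + \tfrac{7}{2}x_2 - \tfrac{87}{14} ≠ 0; add h_5 = 2x_1^{2}x_2 + \tfrac{5}{7}x_1^{2} + \tfrac{7}{2}x_2 - \tfrac{87}{14} to the basis.

S(f_2,f_3): lcm = x_1^{3}x_2^{2}. S = 2x_1^{2}x_2^{3} + x_1^{3}x_2 - \tfrac{7}{2}x_2^{4} - 2x_1^{3} + \tfrac{5}{2}x_2^{2}.
  reduce S modulo (f_1, f_2, f_3, h_4, h_5):
  remainder -\tfrac{437}{98}x_1^{2} + \tfrac{209}{28}x_2 - \tfrac{589}{196} ≠ 0; add h_6 = -\tfrac{437}{98}x_1^{2} + \tfrac{209}{28}x_2 - \tfrac{589}{196} to the basis.

S(f_1,h_5): lcm = x_1^{3}x_2. S = -\tfrac{5}{14}x_1^{3} + \tfrac{5}{7}x_1^{2}x_2 - \tfrac{7}{4}x_1x_2 + \tfrac{87}{28}x_1 - \tfrac{12}{7}x_2.
  reduce S modulo (f_1, f_2, f_3, h_4, h_5, h_6):
  remainder -\tfrac{7}{4}x_1x_2 + \tfrac{87}{28}x_1 - \tfrac{83}{28}x_2 + \tfrac{45}{28} ≠ 0; add h_7 = -\tfrac{7}{4}x_1x_2 + \tfrac{87}{28}x_1 - \tfrac{83}{28}x_2 + \tfrac{45}{28} to the basis.

S(f_1,h_6): lcm = x_1^{3}. S = \tfrac{5}{7}x_1^{2} + \tfrac{77}{46}x_1x_2 - \tfrac{31}{46}x_1 - \tfrac{12}{7}.
  reduce S modulo (f_1, f_2, f_3, h_4, h_5, h_6, h_7):
  remainder \tfrac{370}{161}x_1 - \tfrac{264}{161}x_2 - \tfrac{106}{161} ≠ 0; add h_8 = \tfrac{370}{161}x_1 - \tfrac{264}{161}x_2 - \tfrac{106}{161} to the basis.

S(h_5,h_7): lcm = x_1^{2}x_2. S = \tfrac{209}{98}x_1^{2} - \tfrac{83}{49}x_1x_2 + \tfrac{45}{49}x_1 + \tfrac{7}{4}x_2 - \tfrac{87}{28}.
  reduce S modulo (f_1, f_2, f_3, h_4, h_5, h_6, h_7, h_8):
  remainder \tfrac{2793197}{416990}x_2 - \tfrac{2793197}{416990} ≠ 0; add h_9 = \tfrac{2793197}{416990}x_2 - \tfrac{2793197}{416990} to the basis.

The other S-polynomials (S(f_1,h_4), S(f_2,h_4), S(f_3,h_4), S(f_2,h_5), S(f_3,h_5), S(h_4,h_5), S(f_2,h_6), S(f_3,h_6), S(h_4,h_6), S(h_5,h_6), S(f_1,h_7), S(f_2,h_7), S(f_3,h_7), S(h_4,h_7), S(h_6,h_7), S(f_1,h_8), S(f_2,h_8), S(f_3,h_8), S(h_4,h_8), S(h_5,h_8), S(h_6,h_8), S(h_7,h_8), S(f_1,h_9), S(f_2,h_9), S(f_3,h_9), S(h_4,h_9), S(h_5,h_9), S(h_6,h_9), S(h_7,h_9), S(h_8,h_9)) all reduce to 0 modulo the current basis, so we have a Gröbner basis.
Inter-reduce: drop elements whose leading term is divisible by another's, tail-reduce, and make monic.
Reduced Gröbner basis: {x_1 - 1, x_2 - 1}.
Label its elements g_1 = x_1 - 1, g_2 = x_2 - 1.

Reduce p = -7x_1^{2} + 7x_2^{2} - 2x_1 + 3x_2 - 1 modulo G:
  leading term x_1^{2}: subtract (-7x_1)·g_1 from -7x_1^{2} + 7x_2^{2} - 2x_1 + 3x_2 - 1 → 7x_2^{2} - 9x_1 + 3x_2 - 1
  leading term x_2^{2}: subtract (7x_2)·g_2 from 7x_2^{2} - 9x_1 + 3x_2 - 1 → -9x_1 + 10x_2 - 1
  leading term x_1: subtract (-9)·g_1 from -9x_1 + 10x_2 - 1 → 10x_2 - 10
  leading term x_2: subtract (10)·g_2 from 10x_2 - 10 → 0
  normal form = 0.
Since the normal form is 0, p ∈ I.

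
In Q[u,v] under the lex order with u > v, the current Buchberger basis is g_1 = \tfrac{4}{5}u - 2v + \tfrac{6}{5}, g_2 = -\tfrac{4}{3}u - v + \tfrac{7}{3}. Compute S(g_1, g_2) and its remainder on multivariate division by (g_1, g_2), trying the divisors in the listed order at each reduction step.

lcm(LM(g_1), LM(g_2)) = u.
S = (lcm/LT(g_1))·g_1 − (lcm/LT(g_2))·g_2 = -\tfrac{13}{4}v + \tfrac{13}{4}.
Reduce S modulo (g_1, g_2) in that order:
  leading term v: no divisor's leading term divides it; move -\tfrac{13}{4}v to the remainder.
  leading term 1: no divisor's leading term divides it; move \tfrac{13}{4} to the remainder.
The remainder -\tfrac{13}{4}v + \tfrac{13}{4} is nonzero, so it would be added as the next basis element.
An S-polynomial is built so that the two leading terms cancel; whether anything survives reduction is exactly the Gröbner-basis criterion.

S(g_1, g_2) = -\tfrac{13}{4}v + \tfrac{13}{4}; remainder on division = -\tfrac{13}{4}v + \tfrac{13}{4}.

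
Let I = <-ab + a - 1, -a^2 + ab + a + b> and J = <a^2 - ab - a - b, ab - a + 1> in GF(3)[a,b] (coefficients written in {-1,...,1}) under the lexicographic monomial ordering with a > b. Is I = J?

For a fixed monomial order, each ideal has a unique reduced Gröbner basis; comparing bases decides equality.
Buchberger on the first generating set:
f_1 = -ab + a - 1, LT = ab.
f_2 = -a^2 + ab + a + b, LT = a^2.

S(f_1,f_2): lcm = a^2b. S = -a^2 + ab^2 + ab + a + b^2.
  leading term a^2: subtract (1)·f_2 from -a^2 + ab^2 + ab + a + b^2 → ab^2 + b^2 - b
  leading term ab^2: subtract (-b)·f_1 from ab^2 + b^2 - b → ab + b^2 + b
  leading term ab: subtract (-1)·f_1 from ab + b^2 + b → a + b^2 + b - 1
  leading term a: no divisor's leading term divides it; move a to the remainder.
  leading term b^2: no divisor's leading term divides it; move b^2 to the remainder.
  leading term b: no divisor's leading term divides it; move b to the remainder.
  leading term 1: no divisor's leading term divides it; move -1 to the remainder.
  remainder a + b^2 + b - 1 ≠ 0; add g_3 = a + b^2 + b - 1 to the basis.

S(f_1,g_3): lcm = ab. S = -a - b^3 - b^2 + b + 1.
  leading term a: subtract (-1)·g_3 from -a - b^3 - b^2 + b + 1 → -b^3 - b
  leading term b^3: no divisor's leading term divides it; move -b^3 to the remainder.
  leading term b: no divisor's leading term divides it; move -b to the remainder.
  remainder -b^3 - b ≠ 0; add g_4 = -b^3 - b to the basis.

The other S-polynomials (S(f_2,g_3), S(f_1,g_4), S(f_2,g_4), S(g_3,g_4)) all reduce to 0 modulo the current basis, so we have a Gröbner basis.
Inter-reduce: drop elements whose leading term is divisible by another's, tail-reduce, and make monic.
Reduced Gröbner basis: {a + b^2 + b - 1, b^3 + b}.

Buchberger on the second generating set:
h_1 = a^2 - ab - a - b, LT = a^2.
h_2 = ab - a + 1, LT = ab.

S(h_1,h_2): lcm = a^2b. S = a^2 - ab^2 - ab - a - b^2.
  leading term a^2: subtract (1)·h_1 from a^2 - ab^2 - ab - a - b^2 → -ab^2 - b^2 + b
  leading term ab^2: subtract (-b)·h_2 from -ab^2 - b^2 + b → -ab - b^2 - b
  leading term ab: subtract (-1)·h_2 from -ab - b^2 - b → -a - b^2 - b + 1
  leading term a: no divisor's leading term divides it; move -a to the remainder.
  leading term b^2: no divisor's leading term divides it; move -b^2 to the remainder.
  leading term b: no divisor's leading term divides it; move -b to the remainder.
  leading term 1: no divisor's leading term divides it; move 1 to the remainder.
  remainder -a - b^2 - b + 1 ≠ 0; add k_3 = -a - b^2 - b + 1 to the basis.

S(h_2,k_3): lcm = ab. S = -a - b^3 - b^2 + b + 1.
  leading term a: subtract (1)·k_3 from -a - b^3 - b^2 + b + 1 → -b^3 - b
  leading term b^3: no divisor's leading term divides it; move -b^3 to the remainder.
  leading term b: no divisor's leading term divides it; move -b to the remainder.
  remainder -b^3 - b ≠ 0; add k_4 = -b^3 - b to the basis.

The other S-polynomials (S(h_1,k_3), S(h_1,k_4), S(h_2,k_4), S(k_3,k_4)) all reduce to 0 modulo the current basis, so we have a Gröbner basis.
Inter-reduce: drop elements whose leading term is divisible by another's, tail-reduce, and make monic.
Reduced Gröbner basis: {a + b^2 + b - 1, b^3 + b}.

Same reduced basis, so the two generating sets span the same ideal.

Yes, the ideals are equal.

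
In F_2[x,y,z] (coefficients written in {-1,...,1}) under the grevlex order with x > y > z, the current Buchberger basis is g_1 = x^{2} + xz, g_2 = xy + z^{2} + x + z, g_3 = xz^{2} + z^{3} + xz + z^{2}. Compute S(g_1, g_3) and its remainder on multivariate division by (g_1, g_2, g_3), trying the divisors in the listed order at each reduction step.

S(g_1, g_3) = x^{2}z + xz^{2}; remainder on division = 0.

lcm(LM(g_1), LM(g_3)) = x^{2}z^{2}.
S = (lcm/LT(g_1))·g_1 − (lcm/LT(g_3))·g_3 = x^{2}z + xz^{2}.
Reduce S modulo (g_1, g_2, g_3) in that order:
  leading term x^{2}z: subtract (z)·g_1 from x^{2}z + xz^{2} → 0
The remainder is 0, so this S-polynomial contributes no new basis element.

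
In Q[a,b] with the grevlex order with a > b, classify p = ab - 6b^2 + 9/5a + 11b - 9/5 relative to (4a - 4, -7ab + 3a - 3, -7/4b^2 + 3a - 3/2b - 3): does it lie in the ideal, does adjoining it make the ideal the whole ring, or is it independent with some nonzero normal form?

First compute the reduced Gröbner basis of I by Buchberger's algorithm.
f_1 = 4a - 4, LT = a.
f_2 = -7ab + 3a - 3, LT = ab.
f_3 = -7/4b^2 + 3a - 3/2b - 3, LT = b^2.

S(f_1,f_2): lcm = ab. S = 3/7a - b - 3/7.
  leading term a: subtract (3/28)·f_1 from 3/7a - b - 3/7 → -b
  leading term b: no divisor's leading term divides it; move -b to the remainder.
  remainder -b ≠ 0; add h_4 = -b to the basis.

S(f_1,f_3): leading monomials are coprime, so the S-polynomial reduces to 0 (Buchberger's first criterion).
S(f_2,f_3): lcm = ab^2. S = 12/7a^2 - 9/7ab - 12/7a + 3/7b.
  leading term a^2: subtract (3/7a)·f_1 from 12/7a^2 - 9/7ab - 12/7a + 3/7b → -9/7ab + 3/7b
  leading term ab: subtract (-9/28b)·f_1 from -9/7ab + 3/7b → -6/7b
  leading term b: subtract (6/7)·h_4 from -6/7b → 0
  remainder 0.

S(f_1,h_4): leading monomials are coprime, so the S-polynomial reduces to 0 (Buchberger's first criterion).
S(f_2,h_4): lcm = ab. S = -3/7a + 3/7.
  leading term a: subtract (-3/28)·f_1 from -3/7a + 3/7 → 0
  remainder 0.

S(f_3,h_4): lcm = b^2. S = -12/7a + 6/7b + 12/7.
  leading term a: subtract (-3/7)·f_1 from -12/7a + 6/7b + 12/7 → 6/7b
  leading term b: subtract (-6/7)·h_4 from 6/7b → 0
  remainder 0.

Every S-polynomial of the final basis reduces to 0, so we have a Gröbner basis.
Inter-reduce: drop elements whose leading term is divisible by another's, tail-reduce, and make monic.
Reduced Gröbner basis: {a - 1, b}.
Label its elements g_1 = a - 1, g_2 = b.

Reduce p = ab - 6b^2 + 9/5a + 11b - 9/5 modulo G:
  leading term ab: subtract (b)·g_1 from ab - 6b^2 + 9/5a + 11b - 9/5 → -6b^2 + 9/5a + 12b - 9/5
  leading term b^2: subtract (-6b)·g_2 from -6b^2 + 9/5a + 12b - 9/5 → 9/5a + 12b - 9/5
  leading term a: subtract (9/5)·g_1 from 9/5a + 12b - 9/5 → 12b
  leading term b: subtract (12)·g_2 from 12b → 0
  normal form = 0.
Since the normal form is 0, p ∈ I.

ab - 6b^2 + 9/5a + 11b - 9/5 lies in I (it reduces to 0).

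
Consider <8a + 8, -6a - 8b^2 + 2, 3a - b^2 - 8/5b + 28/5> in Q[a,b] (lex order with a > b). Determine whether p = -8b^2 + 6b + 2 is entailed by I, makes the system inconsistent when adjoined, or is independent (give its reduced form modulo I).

First compute the reduced Gröbner basis of I by Buchberger's algorithm.
f_1 = 8a + 8, LT = a.
f_2 = -6a - 8b^2 + 2, LT = a.
f_3 = 3a - b^2 - 8/5b + 28/5, LT = a.

S(f_1,f_2): lcm = a. S = -4/3b^2 + 4/3.
  leading term b^2: no divisor's leading term divides it; move -4/3b^2 to the remainder.
  leading term 1: no divisor's leading term divides it; move 4/3 to the remainder.
  remainder -4/3b^2 + 4/3 ≠ 0; add h_4 = -4/3b^2 + 4/3 to the basis.

S(f_1,f_3): lcm = a. S = 1/3b^2 + 8/15b - 13/15.
  leading term b^2: subtract (-1/4)·h_4 from 1/3b^2 + 8/15b - 13/15 → 8/15b - 8/15
  leading term b: no divisor's leading term divides it; move 8/15b to the remainder.
  leading term 1: no divisor's leading term divides it; move -8/15 to the remainder.
  remainder 8/15b - 8/15 ≠ 0; add h_5 = 8/15b - 8/15 to the basis.

The other S-polynomials (S(f_2,f_3), S(f_1,h_4), S(f_2,h_4), S(f_3,h_4), S(f_1,h_5), S(f_2,h_5), S(f_3,h_5), S(h_4,h_5)) all reduce to 0 modulo the current basis, so we have a Gröbner basis.
Inter-reduce: drop elements whose leading term is divisible by another's, tail-reduce, and make monic.
Reduced Gröbner basis: {a + 1, b - 1}.
Label its elements g_1 = a + 1, g_2 = b - 1.

Reduce p = -8b^2 + 6b + 2 modulo G:
  leading term b^2: subtract (-8b)·g_2 from -8b^2 + 6b + 2 → -2b + 2
  leading term b: subtract (-2)·g_2 from -2b + 2 → 0
  normal form = 0.
Since the normal form is 0, p ∈ I.

-8b^2 + 6b + 2 lies in I (it reduces to 0).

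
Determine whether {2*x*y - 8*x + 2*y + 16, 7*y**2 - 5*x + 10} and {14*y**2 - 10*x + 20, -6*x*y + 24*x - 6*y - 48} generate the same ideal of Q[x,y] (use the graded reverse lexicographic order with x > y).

Since reduced Gröbner bases are canonical representatives of ideals under a given ordering, it suffices to compute and compare them.
Buchberger on the first generating set:
f_1 = 2*x*y - 8*x + 2*y + 16, LT = x*y.
f_2 = 7*y**2 - 5*x + 10, LT = y**2.

S(f_1,f_2): lcm = x*y**2. S = 5/7*x**2 - 4*x*y + y**2 - 10/7*x + 8*y.
  leading term x**2: no divisor's leading term divides it; move 5/7*x**2 to the remainder.
  leading term x*y: subtract (-2)·f_1 from -4*x*y + y**2 - 10/7*x + 8*y → y**2 - 122/7*x + 12*y + 32
  leading term y**2: subtract (1/7)·f_2 from y**2 - 122/7*x + 12*y + 32 → -117/7*x + 12*y + 214/7
  leading term x: no divisor's leading term divides it; move -117/7*x to the remainder.
  leading term y: no divisor's leading term divides it; move 12*y to the remainder.
  leading term 1: no divisor's leading term divides it; move 214/7 to the remainder.
  remainder 5/7*x**2 - 117/7*x + 12*y + 214/7 ≠ 0; add g_3 = 5/7*x**2 - 117/7*x + 12*y + 214/7 to the basis.

The other S-polynomials (S(f_1,g_3), S(f_2,g_3)) all reduce to 0 modulo the current basis, so we have a Gröbner basis.
Inter-reduce: drop elements whose leading term is divisible by another's, tail-reduce, and make monic.
Reduced Gröbner basis: {x**2 - 117/5*x + 84/5*y + 214/5, x*y - 4*x + y + 8, y**2 - 5/7*x + 10/7}.

Buchberger on the second generating set:
h_1 = 14*y**2 - 10*x + 20, LT = y**2.
h_2 = -6*x*y + 24*x - 6*y - 48, LT = x*y.

S(h_1,h_2): lcm = x*y**2. S = -5/7*x**2 + 4*x*y - y**2 + 10/7*x - 8*y.
  leading term x**2: no divisor's leading term divides it; move -5/7*x**2 to the remainder.
  leading term x*y: subtract (-2/3)·h_2 from 4*x*y - y**2 + 10/7*x - 8*y → -y**2 + 122/7*x - 12*y - 32
  leading term y**2: subtract (-1/14)·h_1 from -y**2 + 122/7*x - 12*y - 32 → 117/7*x - 12*y - 214/7
  leading term x: no divisor's leading term divides it; move 117/7*x to the remainder.
  leading term y: no divisor's leading term divides it; move -12*y to the remainder.
  leading term 1: no divisor's leading term divides it; move -214/7 to the remainder.
  remainder -5/7*x**2 + 117/7*x - 12*y - 214/7 ≠ 0; add k_3 = -5/7*x**2 + 117/7*x - 12*y - 214/7 to the basis.

The other S-polynomials (S(h_1,k_3), S(h_2,k_3)) all reduce to 0 modulo the current basis, so we have a Gröbner basis.
Inter-reduce: drop elements whose leading term is divisible by another's, tail-reduce, and make monic.
Reduced Gröbner basis: {x**2 - 117/5*x + 84/5*y + 214/5, x*y - 4*x + y + 8, y**2 - 5/7*x + 10/7}.

Same reduced basis, so the two generating sets span the same ideal.

Yes, the ideals are equal.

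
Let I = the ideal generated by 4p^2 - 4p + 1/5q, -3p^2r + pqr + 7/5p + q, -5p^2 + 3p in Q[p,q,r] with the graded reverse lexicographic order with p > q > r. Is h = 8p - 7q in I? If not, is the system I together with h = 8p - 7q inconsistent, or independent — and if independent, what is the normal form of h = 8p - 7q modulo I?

First compute the reduced Gröbner basis of I by Buchberger's algorithm.
f_1 = 4p^2 - 4p + 1/5q, LT = p^2.
f_2 = -3p^2r + pqr + 7/5p + q, LT = p^2r.
f_3 = -5p^2 + 3p, LT = p^2.

S(f_1,f_2): lcm = p^2r. S = 1/3pqr - pr + 1/20qr + 7/15p + 1/3q.
  reduce S modulo (f_1, f_2, f_3):
  remainder 1/3pqr - pr + 1/20qr + 7/15p + 1/3q ≠ 0; add k_4 = 1/3pqr - pr + 1/20qr + 7/15p + 1/3q to the basis.

S(f_1,f_3): lcm = p^2. S = -2/5p + 1/20q.
  reduce S modulo (f_1, f_2, f_3, k_4):
  remainder -2/5p + 1/20q ≠ 0; add k_5 = -2/5p + 1/20q to the basis.

S(f_1,k_4): lcm = p^2qr. S = 3p^2r - 23/20pqr + 1/20q^2r - 7/5p^2 - pq.
  reduce S modulo (f_1, f_2, f_3, k_4, k_5):
  remainder 1/20q^2r - 1/8q^2 - 27/800qr + 997/800q ≠ 0; add k_6 = 1/20q^2r - 1/8q^2 - 27/800qr + 997/800q to the basis.

S(f_3,k_4): lcm = p^2qr. S = 3p^2r - 3/4pqr - 7/5p^2 - pq.
  reduce S modulo (f_1, f_2, f_3, k_4, k_5, k_6):
  remainder -1/8q^2 + 9/160qr + 621/800q ≠ 0; add k_7 = -1/8q^2 + 9/160qr + 621/800q to the basis.

S(f_1,k_5): lcm = p^2. S = 1/8pq - p + 1/20q.
  reduce S modulo (f_1, f_2, f_3, k_4, k_5, k_6, k_7):
  remainder 9/1280qr + 141/6400q ≠ 0; add k_8 = 9/1280qr + 141/6400q to the basis.

The other S-polynomials (S(f_2,f_3), S(f_2,k_4), S(f_2,k_5), S(f_3,k_5), S(k_4,k_5), S(f_1,k_6), S(f_2,k_6), S(f_3,k_6), S(k_4,k_6), S(k_5,k_6), S(f_1,k_7), S(f_2,k_7), S(f_3,k_7), S(k_4,k_7), S(k_5,k_7), S(k_6,k_7), S(f_1,k_8), S(f_2,k_8), S(f_3,k_8), S(k_4,k_8), S(k_5,k_8), S(k_6,k_8), S(k_7,k_8)) all reduce to 0 modulo the current basis, so we have a Gröbner basis.
Inter-reduce: drop elements whose leading term is divisible by another's, tail-reduce, and make monic.
Reduced Gröbner basis: {q^2 - 24/5q, qr + 47/15q, p - 1/8q}.
Label its elements g_1 = q^2 - 24/5q, g_2 = qr + 47/15q, g_3 = p - 1/8q.

Reduce h = 8p - 7q modulo G:
  leading term p: subtract (8)·g_3 from 8p - 7q → -6q
  leading term q: no divisor's leading term divides it; move -6q to the remainder.
  normal form = -6q.
The normal form is nonzero, so h ∉ I. Since h minus its normal form lies in I, I + (h) = I + (n) where n = -6q; decide whether this ideal is the whole ring.
Run Buchberger on G together with n (pairs among the g_i already reduce to 0 since G is a Gröbner basis):
g_1 = q^2 - 24/5q, LT = q^2.
g_2 = qr + 47/15q, LT = qr.
g_3 = p - 1/8q, LT = p.
n = -6q, LT = q.

The S-polynomials (S(g_1,g_2), S(g_1,g_3), S(g_1,n), S(g_2,g_3), S(g_2,n), S(g_3,n)) all reduce to 0 modulo the current basis, so we have a Gröbner basis.
Inter-reduce: drop elements whose leading term is divisible by another's, tail-reduce, and make monic.
Reduced Gröbner basis: {p, q}.
The reduced Gröbner basis of I + (h) is {p, q} ≠ {1}, a proper ideal, so the enlarged system stays consistent: h is independent of I, with normal form -6q.

Ideal membership is decidable via reduction modulo a Gröbner basis.

8p - 7q is independent of I; its normal form modulo I is -6q.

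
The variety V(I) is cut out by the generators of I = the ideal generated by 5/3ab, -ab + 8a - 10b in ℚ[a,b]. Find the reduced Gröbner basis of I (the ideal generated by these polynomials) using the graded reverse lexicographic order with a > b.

f_1 = 5/3ab, LT = ab.
f_2 = -ab + 8a - 10b, LT = ab.

S(f_1,f_2): lcm = ab. S = 8a - 10b.
  leading term a: no divisor's leading term divides it; move 8a to the remainder.
  leading term b: no divisor's leading term divides it; move -10b to the remainder.
  remainder 8a - 10b ≠ 0; add g_3 = 8a - 10b to the basis.

S(f_1,g_3): lcm = ab. S = 5/4b².
  leading term b²: no divisor's leading term divides it; move 5/4b² to the remainder.
  remainder 5/4b² ≠ 0; add g_4 = 5/4b² to the basis.

The other S-polynomials (S(f_2,g_3), S(f_1,g_4), S(f_2,g_4), S(g_3,g_4)) all reduce to 0 modulo the current basis, so we have a Gröbner basis.
Inter-reduce: drop elements whose leading term is divisible by another's, tail-reduce, and make monic.

G = {b², a - 5/4b}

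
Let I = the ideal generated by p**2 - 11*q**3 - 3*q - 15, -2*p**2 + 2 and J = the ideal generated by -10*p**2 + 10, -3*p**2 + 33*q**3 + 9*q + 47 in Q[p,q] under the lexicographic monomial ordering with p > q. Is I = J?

No, the ideals differ.

Two ideals are equal iff their reduced Gröbner bases coincide (the reduced basis is unique for a fixed ordering).
Buchberger on the first generating set:
f_1 = p**2 - 11*q**3 - 3*q - 15, LT = p**2.
f_2 = -2*p**2 + 2, LT = p**2.

S(f_1,f_2): lcm = p**2. S = -11*q**3 - 3*q - 14.
  leading term q**3: no divisor's leading term divides it; move -11*q**3 to the remainder.
  leading term q: no divisor's leading term divides it; move -3*q to the remainder.
  leading term 1: no divisor's leading term divides it; move -14 to the remainder.
  remainder -11*q**3 - 3*q - 14 ≠ 0; add g_3 = -11*q**3 - 3*q - 14 to the basis.

S(f_1,g_3): leading monomials are coprime, so the S-polynomial reduces to 0 (Buchberger's first criterion).
S(f_2,g_3): leading monomials are coprime, so the S-polynomial reduces to 0 (Buchberger's first criterion).
Every S-polynomial of the final basis reduces to 0, so we have a Gröbner basis.
Inter-reduce: drop elements whose leading term is divisible by another's, tail-reduce, and make monic.
Reduced Gröbner basis: {p**2 - 1, q**3 + 3/11*q + 14/11}.

Buchberger on the second generating set:
h_1 = -10*p**2 + 10, LT = p**2.
h_2 = -3*p**2 + 33*q**3 + 9*q + 47, LT = p**2.

S(h_1,h_2): lcm = p**2. S = 11*q**3 + 3*q + 44/3.
  leading term q**3: no divisor's leading term divides it; move 11*q**3 to the remainder.
  leading term q: no divisor's leading term divides it; move 3*q to the remainder.
  leading term 1: no divisor's leading term divides it; move 44/3 to the remainder.
  remainder 11*q**3 + 3*q + 44/3 ≠ 0; add k_3 = 11*q**3 + 3*q + 44/3 to the basis.

S(h_1,k_3): leading monomials are coprime, so the S-polynomial reduces to 0 (Buchberger's first criterion).
S(h_2,k_3): leading monomials are coprime, so the S-polynomial reduces to 0 (Buchberger's first criterion).
Every S-polynomial of the final basis reduces to 0, so we have a Gröbner basis.
Inter-reduce: drop elements whose leading term is divisible by another's, tail-reduce, and make monic.
Reduced Gröbner basis: {p**2 - 1, q**3 + 3/11*q + 4/3}.

These differ, so the ideals are not equal.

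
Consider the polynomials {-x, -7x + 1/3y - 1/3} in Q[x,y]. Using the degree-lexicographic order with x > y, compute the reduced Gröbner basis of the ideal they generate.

f_1 = -x, LT = x.
f_2 = -7x + 1/3y - 1/3, LT = x.

S(f_1,f_2): lcm = x. S = 1/21y - 1/21.
  leading term y: no divisor's leading term divides it; move 1/21y to the remainder.
  leading term 1: no divisor's leading term divides it; move -1/21 to the remainder.
  remainder 1/21y - 1/21 ≠ 0; add g_3 = 1/21y - 1/21 to the basis.

The other S-polynomials (S(f_1,g_3), S(f_2,g_3)) all reduce to 0 modulo the current basis, so we have a Gröbner basis.
Inter-reduce: drop elements whose leading term is divisible by another's, tail-reduce, and make monic.

G = {x, y - 1}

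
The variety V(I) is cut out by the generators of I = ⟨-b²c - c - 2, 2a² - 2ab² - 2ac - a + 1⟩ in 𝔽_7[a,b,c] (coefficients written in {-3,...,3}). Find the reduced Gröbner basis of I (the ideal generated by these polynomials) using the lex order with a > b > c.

G = {a² - ab² - ac + 3a - 3, b²c + c + 2}

Buchberger's algorithm terminates because the ascending chain of leading-term ideals stabilizes.

f_1 = -b²c - c - 2, LT = b²c.
f_2 = 2a² - 2ab² - 2ac - a + 1, LT = a².

The S-polynomials (S(f_1,f_2)) all reduce to 0 modulo the current basis, so we have a Gröbner basis.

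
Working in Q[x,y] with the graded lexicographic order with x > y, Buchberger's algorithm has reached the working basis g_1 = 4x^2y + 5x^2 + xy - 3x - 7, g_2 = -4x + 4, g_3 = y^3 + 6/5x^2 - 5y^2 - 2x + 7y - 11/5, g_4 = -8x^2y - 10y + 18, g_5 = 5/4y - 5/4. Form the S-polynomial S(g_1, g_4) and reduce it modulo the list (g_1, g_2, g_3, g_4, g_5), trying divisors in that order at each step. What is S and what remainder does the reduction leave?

lcm(LM(g_1), LM(g_4)) = x^2y.
S = (lcm/LT(g_1))·g_1 − (lcm/LT(g_4))·g_4 = 5/4x^2 + 1/4xy - 3/4x - 5/4y + 1/2.
Reduce S modulo (g_1, g_2, g_3, g_4, g_5) in that order:
  leading term x^2: subtract (-5/16x)·g_2 from 5/4x^2 + 1/4xy - 3/4x - 5/4y + 1/2 → 1/4xy + 1/2x - 5/4y + 1/2
  leading term xy: subtract (-1/16y)·g_2 from 1/4xy + 1/2x - 5/4y + 1/2 → 1/2x - y + 1/2
  leading term x: subtract (-1/8)·g_2 from 1/2x - y + 1/2 → -y + 1
  leading term y: subtract (-4/5)·g_5 from -y + 1 → 0
The remainder is 0, so this S-polynomial contributes no new basis element.

S(g_1, g_4) = 5/4x^2 + 1/4xy - 3/4x - 5/4y + 1/2; remainder on division = 0.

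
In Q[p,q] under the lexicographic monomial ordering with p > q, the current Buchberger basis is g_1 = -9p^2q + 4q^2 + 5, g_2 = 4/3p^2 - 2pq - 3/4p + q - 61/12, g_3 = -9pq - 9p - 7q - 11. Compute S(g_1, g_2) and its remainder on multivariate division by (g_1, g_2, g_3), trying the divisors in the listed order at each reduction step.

lcm(LM(g_1), LM(g_2)) = p^2q.
S = (lcm/LT(g_1))·g_1 − (lcm/LT(g_2))·g_2 = 3/2pq^2 + 9/16pq - 43/36q^2 + 61/16q - 5/9.
Reduce S modulo (g_1, g_2, g_3) in that order:
  leading term pq^2: subtract (-1/6q)·g_3 from 3/2pq^2 + 9/16pq - 43/36q^2 + 61/16q - 5/9 → -15/16pq - 85/36q^2 + 95/48q - 5/9
  leading term pq: subtract (5/48)·g_3 from -15/16pq - 85/36q^2 + 95/48q - 5/9 → 15/16p - 85/36q^2 + 65/24q + 85/144
  leading term p: no divisor's leading term divides it; move 15/16p to the remainder.
  leading term q^2: no divisor's leading term divides it; move -85/36q^2 to the remainder.
  leading term q: no divisor's leading term divides it; move 65/24q to the remainder.
  leading term 1: no divisor's leading term divides it; move 85/144 to the remainder.
The remainder 15/16p - 85/36q^2 + 65/24q + 85/144 is nonzero, so it would be added as the next basis element.

S(g_1, g_2) = 3/2pq^2 + 9/16pq - 43/36q^2 + 61/16q - 5/9; remainder on division = 15/16p - 85/36q^2 + 65/24q + 85/144.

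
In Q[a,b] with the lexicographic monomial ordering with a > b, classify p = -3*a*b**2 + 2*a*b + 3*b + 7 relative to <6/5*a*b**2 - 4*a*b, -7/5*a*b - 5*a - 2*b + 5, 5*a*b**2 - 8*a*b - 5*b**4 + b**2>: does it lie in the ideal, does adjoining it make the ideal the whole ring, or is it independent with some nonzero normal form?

Adjoining -3*a*b**2 + 2*a*b + 3*b + 7 makes the ideal the whole ring: the system is inconsistent.

First compute the reduced Gröbner basis of I by Buchberger's algorithm.
f_1 = 6/5*a*b**2 - 4*a*b, LT = a*b**2.
f_2 = -7/5*a*b - 5*a - 2*b + 5, LT = a*b.
f_3 = 5*a*b**2 - 8*a*b - 5*b**4 + b**2, LT = a*b**2.

S(f_1,f_2): lcm = a*b**2. S = -145/21*a*b - 10/7*b**2 + 25/7*b.
  leading term a*b: subtract (725/147)·f_2 from -145/21*a*b - 10/7*b**2 + 25/7*b → 3625/147*a - 10/7*b**2 + 1975/147*b - 3625/147
  leading term a: no divisor's leading term divides it; move 3625/147*a to the remainder.
  leading term b**2: no divisor's leading term divides it; move -10/7*b**2 to the remainder.
  leading term b: no divisor's leading term divides it; move 1975/147*b to the remainder.
  leading term 1: no divisor's leading term divides it; move -3625/147 to the remainder.
  remainder 3625/147*a - 10/7*b**2 + 1975/147*b - 3625/147 ≠ 0; add h_4 = 3625/147*a - 10/7*b**2 + 1975/147*b - 3625/147 to the basis.

S(f_1,f_3): lcm = a*b**2. S = -26/15*a*b + b**4 - 1/5*b**2.
  leading term a*b: subtract (26/21)·f_2 from -26/15*a*b + b**4 - 1/5*b**2 → 130/21*a + b**4 - 1/5*b**2 + 52/21*b - 130/21
  leading term a: subtract (182/725)·h_4 from 130/21*a + b**4 - 1/5*b**2 + 52/21*b - 130/21 → b**4 + 23/145*b**2 - 26/29*b
  leading term b**4: no divisor's leading term divides it; move b**4 to the remainder.
  leading term b**2: no divisor's leading term divides it; move 23/145*b**2 to the remainder.
  leading term b: no divisor's leading term divides it; move -26/29*b to the remainder.
  remainder b**4 + 23/145*b**2 - 26/29*b ≠ 0; add h_5 = b**4 + 23/145*b**2 - 26/29*b to the basis.

S(f_1,h_4): lcm = a*b**2. S = -10/3*a*b + 42/725*b**4 - 79/145*b**3 + b**2.
  leading term a*b: subtract (50/21)·f_2 from -10/3*a*b + 42/725*b**4 - 79/145*b**3 + b**2 → 250/21*a + 42/725*b**4 - 79/145*b**3 + b**2 + 100/21*b - 250/21
  leading term a: subtract (14/29)·h_4 from 250/21*a + 42/725*b**4 - 79/145*b**3 + b**2 + 100/21*b - 250/21 → 42/725*b**4 - 79/145*b**3 + 49/29*b**2 - 50/29*b
  leading term b**4: subtract (42/725)·h_5 from 42/725*b**4 - 79/145*b**3 + 49/29*b**2 - 50/29*b → -79/145*b**3 + 176659/105125*b**2 - 35158/21025*b
  leading term b**3: no divisor's leading term divides it; move -79/145*b**3 to the remainder.
  leading term b**2: no divisor's leading term divides it; move 176659/105125*b**2 to the remainder.
  leading term b: no divisor's leading term divides it; move -35158/21025*b to the remainder.
  remainder -79/145*b**3 + 176659/105125*b**2 - 35158/21025*b ≠ 0; add h_6 = -79/145*b**3 + 176659/105125*b**2 - 35158/21025*b to the basis.

S(f_2,h_4): lcm = a*b. S = 25/7*a + 42/725*b**3 - 79/145*b**2 + 17/7*b - 25/7.
  leading term a: subtract (21/145)·h_4 from 25/7*a + 42/725*b**3 - 79/145*b**2 + 17/7*b - 25/7 → 42/725*b**3 - 49/145*b**2 + 14/29*b
  leading term b**3: subtract (-42/395)·h_6 from 42/725*b**3 - 49/145*b**2 + 14/29*b → -6612697/41524375*b**2 + 2532614/8304875*b
  leading term b**2: no divisor's leading term divides it; move -6612697/41524375*b**2 to the remainder.
  leading term b: no divisor's leading term divides it; move 2532614/8304875*b to the remainder.
  remainder -6612697/41524375*b**2 + 2532614/8304875*b ≠ 0; add h_7 = -6612697/41524375*b**2 + 2532614/8304875*b to the basis.

S(f_1,h_5): lcm = a*b**4. S = -10/3*a*b**3 - 23/145*a*b**2 + 26/29*a*b.
  leading term a*b**3: subtract (-25/9*b)·f_1 from -10/3*a*b**3 - 23/145*a*b**2 + 26/29*a*b → -14707/1305*a*b**2 + 26/29*a*b
  leading term a*b**2: subtract (-14707/1566)·f_1 from -14707/1305*a*b**2 + 26/29*a*b → -28712/783*a*b
  leading term a*b: subtract (143560/5481)·f_2 from -28712/783*a*b → 717800/5481*a + 287120/5481*b - 717800/5481
  leading term a: subtract (200984/37845)·h_4 from 717800/5481*a + 287120/5481*b - 717800/5481 → 57424/7569*b**2 - 143560/7569*b
  leading term b**2: subtract (-2835310000/59514273)·h_7 from 57424/7569*b**2 - 143560/7569*b → -17370760/3913637*b
  leading term b: no divisor's leading term divides it; move -17370760/3913637*b to the remainder.
  remainder -17370760/3913637*b ≠ 0; add h_8 = -17370760/3913637*b to the basis.

The other S-polynomials (S(f_2,f_3), S(f_3,h_4), S(f_2,h_5), S(f_3,h_5), S(h_4,h_5), S(f_1,h_6), S(f_2,h_6), S(f_3,h_6), S(h_4,h_6), S(h_5,h_6), S(f_1,h_7), S(f_2,h_7), S(f_3,h_7), S(h_4,h_7), S(h_5,h_7), S(h_6,h_7), S(f_1,h_8), S(f_2,h_8), S(f_3,h_8), S(h_4,h_8), S(h_5,h_8), S(h_6,h_8), S(h_7,h_8)) all reduce to 0 modulo the current basis, so we have a Gröbner basis.
Inter-reduce: drop elements whose leading term is divisible by another's, tail-reduce, and make monic.
Reduced Gröbner basis: {a - 1, b}.
Label its elements g_1 = a - 1, g_2 = b.

Reduce p = -3*a*b**2 + 2*a*b + 3*b + 7 modulo G:
  leading term a*b**2: subtract (-3*b**2)·g_1 from -3*a*b**2 + 2*a*b + 3*b + 7 → 2*a*b - 3*b**2 + 3*b + 7
  leading term a*b: subtract (2*b)·g_1 from 2*a*b - 3*b**2 + 3*b + 7 → -3*b**2 + 5*b + 7
  leading term b**2: subtract (-3*b)·g_2 from -3*b**2 + 5*b + 7 → 5*b + 7
  leading term b: subtract (5)·g_2 from 5*b + 7 → 7
  leading term 1: no divisor's leading term divides it; move 7 to the remainder.
  normal form = 7.
The normal form is nonzero, so p ∉ I. Since p minus its normal form lies in I, I + (p) = I + (r) where r = 7; decide whether this ideal is the whole ring.
Here r = 7 is a nonzero constant, hence a unit: 1 ∈ I + (p), the Gröbner basis of I + (p) is {1}, and the enlarged system has no common solution — adjoining p is inconsistent.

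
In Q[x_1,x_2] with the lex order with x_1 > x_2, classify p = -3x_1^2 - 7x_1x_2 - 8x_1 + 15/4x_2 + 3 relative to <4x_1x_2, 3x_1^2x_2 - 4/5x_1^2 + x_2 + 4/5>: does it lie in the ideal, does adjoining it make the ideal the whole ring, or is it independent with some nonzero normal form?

-3x_1^2 - 7x_1x_2 - 8x_1 + 15/4x_2 + 3 is independent of I; its normal form modulo I is -8x_1.

First compute the reduced Gröbner basis of I by Buchberger's algorithm.
f_1 = 4x_1x_2, LT = x_1x_2.
f_2 = 3x_1^2x_2 - 4/5x_1^2 + x_2 + 4/5, LT = x_1^2x_2.

S(f_1,f_2): lcm = x_1^2x_2. S = 4/15x_1^2 - 1/3x_2 - 4/15.
  leading term x_1^2: no divisor's leading term divides it; move 4/15x_1^2 to the remainder.
  leading term x_2: no divisor's leading term divides it; move -1/3x_2 to the remainder.
  leading term 1: no divisor's leading term divides it; move -4/15 to the remainder.
  remainder 4/15x_1^2 - 1/3x_2 - 4/15 ≠ 0; add h_3 = 4/15x_1^2 - 1/3x_2 - 4/15 to the basis.

S(f_1,h_3): lcm = x_1^2x_2. S = 5/4x_2^2 + x_2.
  leading term x_2^2: no divisor's leading term divides it; move 5/4x_2^2 to the remainder.
  leading term x_2: no divisor's leading term divides it; move x_2 to the remainder.
  remainder 5/4x_2^2 + x_2 ≠ 0; add h_4 = 5/4x_2^2 + x_2 to the basis.

S(f_2,h_3): lcm = x_1^2x_2. S = -4/15x_1^2 + 5/4x_2^2 + 4/3x_2 + 4/15.
  leading term x_1^2: subtract (-1)·h_3 from -4/15x_1^2 + 5/4x_2^2 + 4/3x_2 + 4/15 → 5/4x_2^2 + x_2
  leading term x_2^2: subtract (1)·h_4 from 5/4x_2^2 + x_2 → 0
  remainder 0.

S(f_1,h_4): lcm = x_1x_2^2. S = -4/5x_1x_2.
  leading term x_1x_2: subtract (-1/5)·f_1 from -4/5x_1x_2 → 0
  remainder 0.

S(f_2,h_4): lcm = x_1^2x_2^2. S = -16/15x_1^2x_2 + 1/3x_2^2 + 4/15x_2.
  leading term x_1^2x_2: subtract (-4/15x_1)·f_1 from -16/15x_1^2x_2 + 1/3x_2^2 + 4/15x_2 → 1/3x_2^2 + 4/15x_2
  leading term x_2^2: subtract (4/15)·h_4 from 1/3x_2^2 + 4/15x_2 → 0
  remainder 0.

S(h_3,h_4): leading monomials are coprime, so the S-polynomial reduces to 0 (Buchberger's first criterion).
Every S-polynomial of the final basis reduces to 0, so we have a Gröbner basis.
Inter-reduce: drop elements whose leading term is divisible by another's, tail-reduce, and make monic.
Reduced Gröbner basis: {x_1^2 - 5/4x_2 - 1, x_1x_2, x_2^2 + 4/5x_2}.
Label its elements g_1 = x_1^2 - 5/4x_2 - 1, g_2 = x_1x_2, g_3 = x_2^2 + 4/5x_2.

Reduce p = -3x_1^2 - 7x_1x_2 - 8x_1 + 15/4x_2 + 3 modulo G:
  leading term x_1^2: subtract (-3)·g_1 from -3x_1^2 - 7x_1x_2 - 8x_1 + 15/4x_2 + 3 → -7x_1x_2 - 8x_1
  leading term x_1x_2: subtract (-7)·g_2 from -7x_1x_2 - 8x_1 → -8x_1
  leading term x_1: no divisor's leading term divides it; move -8x_1 to the remainder.
  normal form = -8x_1.
The normal form is nonzero, so p ∉ I. Since p minus its normal form lies in I, I + (p) = I + (r) where r = -8x_1; decide whether this ideal is the whole ring.
Run Buchberger on G together with r (pairs among the g_i already reduce to 0 since G is a Gröbner basis):
g_1 = x_1^2 - 5/4x_2 - 1, LT = x_1^2.
g_2 = x_1x_2, LT = x_1x_2.
g_3 = x_2^2 + 4/5x_2, LT = x_2^2.
r = -8x_1, LT = x_1.

S(g_1,g_2): lcm = x_1^2x_2. S = -5/4x_2^2 - x_2.
  leading term x_2^2: subtract (-5/4)·g_3 from -5/4x_2^2 - x_2 → 0
  remainder 0.

S(g_1,g_3): leading monomials are coprime, so the S-polynomial reduces to 0 (Buchberger's first criterion).
S(g_1,r): lcm = x_1^2. S = -5/4x_2 - 1.
  leading term x_2: no divisor's leading term divides it; move -5/4x_2 to the remainder.
  leading term 1: no divisor's leading term divides it; move -1 to the remainder.
  remainder -5/4x_2 - 1 ≠ 0; add m_5 = -5/4x_2 - 1 to the basis.

S(g_2,g_3): lcm = x_1x_2^2. S = -4/5x_1x_2.
  leading term x_1x_2: subtract (-4/5)·g_2 from -4/5x_1x_2 → 0
  remainder 0.

S(g_2,r): lcm = x_1x_2. S = 0.
  remainder 0.

S(g_3,r): leading monomials are coprime, so the S-polynomial reduces to 0 (Buchberger's first criterion).
S(g_1,m_5): leading monomials are coprime, so the S-polynomial reduces to 0 (Buchberger's first criterion).
S(g_2,m_5): lcm = x_1x_2. S = -4/5x_1.
  leading term x_1: subtract (1/10)·r from -4/5x_1 → 0
  remainder 0.

S(g_3,m_5): lcm = x_2^2. S = 0.
  remainder 0.

S(r,m_5): leading monomials are coprime, so the S-polynomial reduces to 0 (Buchberger's first criterion).
Every S-polynomial of the final basis reduces to 0, so we have a Gröbner basis.
Inter-reduce: drop elements whose leading term is divisible by another's, tail-reduce, and make monic.
Reduced Gröbner basis: {x_1, x_2 + 4/5}.
The reduced Gröbner basis of I + (p) is {x_1, x_2 + 4/5} ≠ {1}, a proper ideal, so the enlarged system stays consistent: p is independent of I, with normal form -8x_1.

The remainder on division by a Gröbner basis is unique — it is the normal form.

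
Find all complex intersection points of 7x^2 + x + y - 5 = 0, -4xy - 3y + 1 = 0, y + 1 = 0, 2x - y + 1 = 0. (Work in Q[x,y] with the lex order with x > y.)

{(-1, -1)}

Compute a lex Gröbner basis by Buchberger's algorithm.
f_1 = 7x^2 + x + y - 5, LT = x^2.
f_2 = -4xy - 3y + 1, LT = xy.
f_3 = y + 1, LT = y.
f_4 = 2x - y + 1, LT = x.

The S-polynomials (S(f_1,f_2), S(f_1,f_3), S(f_1,f_4), S(f_2,f_3), S(f_2,f_4), S(f_3,f_4)) all reduce to 0 modulo the current basis, so we have a Gröbner basis.
Inter-reduce: drop elements whose leading term is divisible by another's, tail-reduce, and make monic.
Reduced Gröbner basis: {x + 1, y + 1}.

The lex basis is triangular: the last element involves only y. Solving y + 1 = 0 gives y ∈ {-1}; substituting each value into the earlier elements determines the remaining variables.
  y = -1: the earlier basis element becomes x + 1 = 0, giving x = -1 — point (-1, -1).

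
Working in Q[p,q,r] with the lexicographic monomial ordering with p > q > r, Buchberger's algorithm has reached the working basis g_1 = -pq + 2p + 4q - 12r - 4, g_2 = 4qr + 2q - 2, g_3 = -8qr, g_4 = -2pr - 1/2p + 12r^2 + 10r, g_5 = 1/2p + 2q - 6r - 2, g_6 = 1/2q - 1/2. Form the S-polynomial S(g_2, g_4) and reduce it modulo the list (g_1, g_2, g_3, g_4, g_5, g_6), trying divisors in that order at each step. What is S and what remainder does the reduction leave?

S(g_2, g_4) = 1/4pq - 1/2p + 6qr^2 + 5qr; remainder on division = 0.

lcm(LM(g_2), LM(g_4)) = pqr.
S = (lcm/LT(g_2))·g_2 − (lcm/LT(g_4))·g_4 = 1/4pq - 1/2p + 6qr^2 + 5qr.
Reduce S modulo (g_1, g_2, g_3, g_4, g_5, g_6) in that order:
  leading term pq: subtract (-1/4)·g_1 from 1/4pq - 1/2p + 6qr^2 + 5qr → 6qr^2 + 5qr + q - 3r - 1
  leading term qr^2: subtract (3/2r)·g_2 from 6qr^2 + 5qr + q - 3r - 1 → 2qr + q - 1
  leading term qr: subtract (1/2)·g_2 from 2qr + q - 1 → 0
The remainder is 0, so this S-polynomial contributes no new basis element.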